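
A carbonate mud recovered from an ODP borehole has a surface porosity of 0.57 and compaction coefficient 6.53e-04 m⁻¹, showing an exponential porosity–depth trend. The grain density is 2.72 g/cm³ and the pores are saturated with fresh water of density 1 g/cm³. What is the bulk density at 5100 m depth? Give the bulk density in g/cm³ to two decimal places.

2.68 g/cm³

Working in km (1 km = 1000 m; β in km⁻¹ = β in m⁻¹ × 1000):
Porosity at depth: n = 0.57·exp(−0.653×5.1) = 0.57×0.0358 = 0.0204
Bulk density: ρ_b = (1−n)ρ_g + n·ρ_f = 0.9796×2.72 + 0.0204×1
       = 2.665 + 0.020 = 2.685 g/cm³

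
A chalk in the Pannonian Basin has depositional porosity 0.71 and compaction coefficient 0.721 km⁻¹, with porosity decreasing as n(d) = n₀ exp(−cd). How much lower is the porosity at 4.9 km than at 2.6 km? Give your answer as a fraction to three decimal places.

0.088

n(2.6) = 0.71·e^(−0.721×2.6) = 0.1089
n(4.9) = 0.71·e^(−0.721×4.9) = 0.0207
Δn = 0.1089 − 0.0207 = 0.0882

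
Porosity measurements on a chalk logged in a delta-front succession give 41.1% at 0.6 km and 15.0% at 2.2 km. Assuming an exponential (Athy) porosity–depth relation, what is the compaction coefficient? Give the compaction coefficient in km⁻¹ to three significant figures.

0.630 km⁻¹

Athy: φ(Z) = φ₀ e^(−kZ) ⇒ φ₁/φ₂ = e^{k(Z₂−Z₁)} ⇒ k = ln(φ₁/φ₂)/(Z₂−Z₁)
k = ln(0.411/0.15) / (2.2 − 0.6) = ln(2.74) / 1.6 = 1.0080 / 1.6 = 0.63 km⁻¹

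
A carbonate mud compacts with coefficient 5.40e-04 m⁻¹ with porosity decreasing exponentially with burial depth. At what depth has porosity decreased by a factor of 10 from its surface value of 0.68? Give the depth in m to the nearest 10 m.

4260 m

Working in km (1 km = 1000 m; c in km⁻¹ = c in m⁻¹ × 1000):
n/n₀ = 1/10 ⇒ exp(−c·d) = 1/10 ⇒ d = ln(10) / c
d = 2.3026 / 0.54 = 4.264 km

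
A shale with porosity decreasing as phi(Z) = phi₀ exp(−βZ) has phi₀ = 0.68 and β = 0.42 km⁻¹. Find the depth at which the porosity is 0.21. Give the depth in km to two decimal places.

Invert Athy's law: Z = ln(phi₀/phi) / β
Z = ln(0.68/0.21) / 0.42 = ln(3.238) / 0.42 = 1.1750 / 0.42 = 2.798 km

2.80 km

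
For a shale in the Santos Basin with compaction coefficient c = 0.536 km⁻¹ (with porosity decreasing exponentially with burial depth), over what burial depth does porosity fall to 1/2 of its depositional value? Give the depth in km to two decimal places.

1.29 km

n/n₀ = 1/2 ⇒ exp(−c·z) = 1/2 ⇒ z = ln(2) / c
z = 0.6931 / 0.536 = 1.293 km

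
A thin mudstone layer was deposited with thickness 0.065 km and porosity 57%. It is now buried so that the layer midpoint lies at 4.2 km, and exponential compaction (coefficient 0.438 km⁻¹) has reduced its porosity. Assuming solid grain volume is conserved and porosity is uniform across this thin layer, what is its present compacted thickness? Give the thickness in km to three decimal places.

Porosity at 4.2 km: phi = 0.57·exp(−0.438×4.2) = 0.0906
Solid-volume conservation: h(1−phi) = h₀(1−phi₀) ⇒ h = h₀·(1−phi₀)/(1−phi)
h = 0.065 × (1 − 0.57)/(1 − 0.0906) = 0.065 × 0.4728 = 0.0307 km

0.031 km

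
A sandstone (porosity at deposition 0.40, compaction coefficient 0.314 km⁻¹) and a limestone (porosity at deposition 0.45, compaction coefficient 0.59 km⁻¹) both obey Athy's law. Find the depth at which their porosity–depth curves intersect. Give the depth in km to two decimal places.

0.43 km

Set phi₀ₐ e^(−kₐz) = phi₀ᵦ e^(−kᵦz) ⇒ ln(phi₀ₐ/phi₀ᵦ) = (kₐ − kᵦ)·z
z = ln(0.4/0.45) / (0.314 − 0.59) = -0.1178 / -0.276 = 0.427 km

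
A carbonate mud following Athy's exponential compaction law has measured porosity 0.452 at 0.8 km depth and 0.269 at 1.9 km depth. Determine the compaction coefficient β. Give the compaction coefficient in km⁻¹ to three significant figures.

0.472 km⁻¹

Athy: φ(Z) = φ₀ e^(−βZ) ⇒ φ₁/φ₂ = e^{β(Z₂−Z₁)} ⇒ β = ln(φ₁/φ₂)/(Z₂−Z₁)
β = ln(0.452/0.269) / (1.9 − 0.8) = ln(1.68) / 1.1 = 0.5190 / 1.1 = 0.4718 km⁻¹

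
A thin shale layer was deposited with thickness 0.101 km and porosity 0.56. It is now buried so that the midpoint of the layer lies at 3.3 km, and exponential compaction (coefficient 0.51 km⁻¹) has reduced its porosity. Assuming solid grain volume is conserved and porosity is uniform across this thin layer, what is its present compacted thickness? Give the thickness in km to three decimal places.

Porosity at 3.3 km: n = 0.56·exp(−0.51×3.3) = 0.1041
Solid-volume conservation: h(1−n) = h₀(1−n₀) ⇒ h = h₀·(1−n₀)/(1−n)
h = 0.101 × (1 − 0.56)/(1 − 0.1041) = 0.101 × 0.4911 = 0.0496 km

0.050 km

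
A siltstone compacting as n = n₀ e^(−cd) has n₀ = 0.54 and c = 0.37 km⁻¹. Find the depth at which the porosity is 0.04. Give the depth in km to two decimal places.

7.03 km

Invert Athy's law: d = ln(n₀/n) / c
d = ln(0.54/0.04) / 0.37 = ln(13.5) / 0.37 = 2.6027 / 0.37 = 7.034 km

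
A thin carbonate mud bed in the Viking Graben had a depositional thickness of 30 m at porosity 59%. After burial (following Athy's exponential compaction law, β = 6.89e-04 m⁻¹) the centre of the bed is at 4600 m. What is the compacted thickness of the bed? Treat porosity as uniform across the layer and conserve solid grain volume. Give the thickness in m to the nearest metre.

13 m

Working in km (1 km = 1000 m; β in km⁻¹ = β in m⁻¹ × 1000):
Porosity at 4.6 km: n = 0.59·exp(−0.689×4.6) = 0.0248
Solid-volume conservation: h(1−n) = h₀(1−n₀) ⇒ h = h₀·(1−n₀)/(1−n)
h = 0.03 × (1 − 0.59)/(1 − 0.0248) = 0.03 × 0.4204 = 0.0126 km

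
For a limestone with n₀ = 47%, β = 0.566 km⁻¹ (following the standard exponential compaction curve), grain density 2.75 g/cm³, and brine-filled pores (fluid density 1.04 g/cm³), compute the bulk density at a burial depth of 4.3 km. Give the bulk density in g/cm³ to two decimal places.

Porosity at depth: n = 0.47·exp(−0.566×4.3) = 0.47×0.0877 = 0.0412
Bulk density: ρ_b = (1−n)ρ_g + n·ρ_f = 0.9588×2.75 + 0.0412×1.04
       = 2.637 + 0.043 = 2.680 g/cm³

2.68 g/cm³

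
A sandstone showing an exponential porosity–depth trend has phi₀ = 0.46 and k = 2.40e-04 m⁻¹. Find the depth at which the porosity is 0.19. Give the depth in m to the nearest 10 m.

Working in km (1 km = 1000 m; k in km⁻¹ = k in m⁻¹ × 1000):
Invert Athy's law: Z = ln(phi₀/phi) / k
Z = ln(0.46/0.19) / 0.24 = ln(2.421) / 0.24 = 0.8842 / 0.24 = 3.684 km

3680 m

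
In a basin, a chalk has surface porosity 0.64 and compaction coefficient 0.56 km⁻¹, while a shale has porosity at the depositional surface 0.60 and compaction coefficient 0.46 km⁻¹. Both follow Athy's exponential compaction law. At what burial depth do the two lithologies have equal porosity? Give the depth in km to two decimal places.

0.65 km

Set n₀ₐ e^(−cₐd) = n₀ᵦ e^(−cᵦd) ⇒ ln(n₀ₐ/n₀ᵦ) = (cₐ − cᵦ)·d
d = ln(0.64/0.6) / (0.56 − 0.46) = 0.0645 / 0.1 = 0.645 km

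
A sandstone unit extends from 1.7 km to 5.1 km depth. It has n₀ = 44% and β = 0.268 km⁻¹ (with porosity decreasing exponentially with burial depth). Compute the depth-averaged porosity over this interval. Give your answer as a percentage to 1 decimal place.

⟨n⟩ = (1/(d₂−d₁)) ∫ n₀ e^(−βd) dd = n₀·(e^(−β·d₁) − e^(−β·d₂)) / (β·(d₂−d₁))
e^(−0.268×1.7) = 0.6341; e^(−0.268×5.1) = 0.2549
⟨n⟩ = 0.44 × (0.6341 − 0.2549) / (0.268 × 3.4) = 0.44 × 0.4161 = 0.1831

18.3%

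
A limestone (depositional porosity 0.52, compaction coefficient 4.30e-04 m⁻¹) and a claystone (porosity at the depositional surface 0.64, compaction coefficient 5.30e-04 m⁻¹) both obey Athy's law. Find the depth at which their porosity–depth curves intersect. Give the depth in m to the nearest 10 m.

Working in km (1 km = 1000 m; c in km⁻¹ = c in m⁻¹ × 1000):
Set n₀ₐ e^(−cₐZ) = n₀ᵦ e^(−cᵦZ) ⇒ ln(n₀ₐ/n₀ᵦ) = (cₐ − cᵦ)·Z
Z = ln(0.52/0.64) / (0.43 − 0.53) = -0.2076 / -0.1 = 2.076 km

2080 m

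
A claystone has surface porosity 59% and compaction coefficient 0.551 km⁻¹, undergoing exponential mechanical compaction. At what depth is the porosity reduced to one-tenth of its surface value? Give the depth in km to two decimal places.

4.18 km

n/n₀ = 1/10 ⇒ exp(−c·Z) = 1/10 ⇒ Z = ln(10) / c
Z = 2.3026 / 0.551 = 4.179 km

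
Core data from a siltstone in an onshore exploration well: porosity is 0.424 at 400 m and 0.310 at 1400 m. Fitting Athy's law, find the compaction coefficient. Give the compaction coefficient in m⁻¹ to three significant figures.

Working in km (1 km = 1000 m; β in km⁻¹ = β in m⁻¹ × 1000):
Athy: phi(d) = phi₀ e^(−βd) ⇒ phi₁/phi₂ = e^{β(d₂−d₁)} ⇒ β = ln(phi₁/phi₂)/(d₂−d₁)
β = ln(0.424/0.31) / (1.4 − 0.4) = ln(1.368) / 1 = 0.3132 / 1 = 0.3132 km⁻¹

0.000313 m⁻¹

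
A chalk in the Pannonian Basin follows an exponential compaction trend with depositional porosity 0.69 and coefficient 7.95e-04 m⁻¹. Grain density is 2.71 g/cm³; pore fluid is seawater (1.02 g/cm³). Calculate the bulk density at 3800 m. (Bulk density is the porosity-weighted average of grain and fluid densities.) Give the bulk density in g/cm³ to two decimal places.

2.65 g/cm³

Working in km (1 km = 1000 m; β in km⁻¹ = β in m⁻¹ × 1000):
Porosity at depth: n = 0.69·exp(−0.795×3.8) = 0.69×0.0488 = 0.0336
Bulk density: ρ_b = (1−n)ρ_g + n·ρ_f = 0.9664×2.71 + 0.0336×1.02
       = 2.619 + 0.034 = 2.653 g/cm³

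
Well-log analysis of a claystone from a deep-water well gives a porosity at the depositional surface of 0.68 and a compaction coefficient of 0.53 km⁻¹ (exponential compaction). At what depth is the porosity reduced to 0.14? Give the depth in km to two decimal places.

Invert Athy's law: d = ln(phi₀/phi) / c
d = ln(0.68/0.14) / 0.53 = ln(4.857) / 0.53 = 1.5805 / 0.53 = 2.982 km

2.98 km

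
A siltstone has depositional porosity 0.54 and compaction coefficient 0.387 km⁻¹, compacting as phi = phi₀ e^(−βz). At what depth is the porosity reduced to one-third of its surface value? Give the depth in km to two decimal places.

2.84 km

phi/phi₀ = 1/3 ⇒ exp(−β·z) = 1/3 ⇒ z = ln(3) / β
z = 1.0986 / 0.387 = 2.839 km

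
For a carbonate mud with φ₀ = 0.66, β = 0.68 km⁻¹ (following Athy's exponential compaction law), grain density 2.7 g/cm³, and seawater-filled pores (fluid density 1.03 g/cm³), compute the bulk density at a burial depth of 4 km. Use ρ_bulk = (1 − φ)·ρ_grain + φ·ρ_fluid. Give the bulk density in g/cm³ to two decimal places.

Porosity at depth: φ = 0.66·exp(−0.68×4) = 0.66×0.0659 = 0.0435
Bulk density: ρ_b = (1−φ)ρ_g + φ·ρ_f = 0.9565×2.7 + 0.0435×1.03
       = 2.583 + 0.045 = 2.627 g/cm³

2.63 g/cm³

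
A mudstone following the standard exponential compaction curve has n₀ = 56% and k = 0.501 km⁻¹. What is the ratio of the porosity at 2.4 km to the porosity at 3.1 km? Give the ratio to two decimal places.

n(d₁)/n(d₂) = e^(−k·d₁)/e^(−k·d₂) = e^{k(d₂−d₁)}
= exp(0.501 × 0.7) = exp(0.3507) = 1.4201

1.42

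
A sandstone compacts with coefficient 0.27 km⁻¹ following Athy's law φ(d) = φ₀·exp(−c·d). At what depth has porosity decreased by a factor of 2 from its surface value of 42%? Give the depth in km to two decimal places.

φ/φ₀ = 1/2 ⇒ exp(−c·d) = 1/2 ⇒ d = ln(2) / c
d = 0.6931 / 0.27 = 2.567 km

2.57 km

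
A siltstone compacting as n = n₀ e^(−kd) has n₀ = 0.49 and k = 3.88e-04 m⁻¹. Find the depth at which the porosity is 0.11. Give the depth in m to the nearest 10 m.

3850 m

Working in km (1 km = 1000 m; k in km⁻¹ = k in m⁻¹ × 1000):
Invert Athy's law: d = ln(n₀/n) / k
d = ln(0.49/0.11) / 0.388 = ln(4.455) / 0.388 = 1.4939 / 0.388 = 3.850 km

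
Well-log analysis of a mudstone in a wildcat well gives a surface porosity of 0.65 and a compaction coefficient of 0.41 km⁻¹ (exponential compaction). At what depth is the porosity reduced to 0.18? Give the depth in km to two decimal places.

3.13 km

Invert Athy's law: z = ln(phi₀/phi) / c
z = ln(0.65/0.18) / 0.41 = ln(3.611) / 0.41 = 1.2840 / 0.41 = 3.132 km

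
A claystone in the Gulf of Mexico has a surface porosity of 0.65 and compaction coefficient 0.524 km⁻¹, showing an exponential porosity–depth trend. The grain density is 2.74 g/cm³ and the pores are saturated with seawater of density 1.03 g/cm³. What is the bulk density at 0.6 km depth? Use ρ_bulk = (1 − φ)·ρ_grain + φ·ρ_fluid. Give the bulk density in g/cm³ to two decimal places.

1.93 g/cm³

Porosity at depth: phi = 0.65·exp(−0.524×0.6) = 0.65×0.7302 = 0.4746
Bulk density: ρ_b = (1−phi)ρ_g + phi·ρ_f = 0.5254×2.74 + 0.4746×1.03
       = 1.439 + 0.489 = 1.928 g/cm³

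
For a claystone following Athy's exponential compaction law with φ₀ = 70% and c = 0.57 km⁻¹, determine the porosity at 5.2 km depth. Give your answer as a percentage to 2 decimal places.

φ = φ₀·exp(−c·z) = 0.7 × exp(−0.57 × 5.2) = 0.7 × exp(−2.964)
  = 0.7 × 0.0516 = 0.0361

3.61%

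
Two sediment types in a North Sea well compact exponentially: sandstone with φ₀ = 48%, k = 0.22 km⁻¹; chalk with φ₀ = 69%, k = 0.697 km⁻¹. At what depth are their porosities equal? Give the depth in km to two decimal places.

Set φ₀ₐ e^(−kₐd) = φ₀ᵦ e^(−kᵦd) ⇒ ln(φ₀ₐ/φ₀ᵦ) = (kₐ − kᵦ)·d
d = ln(0.48/0.69) / (0.22 − 0.697) = -0.3629 / -0.477 = 0.761 km

0.76 km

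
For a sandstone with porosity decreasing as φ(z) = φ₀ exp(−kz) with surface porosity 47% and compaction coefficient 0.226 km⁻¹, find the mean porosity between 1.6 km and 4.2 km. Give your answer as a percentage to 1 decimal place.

⟨φ⟩ = (1/(z₂−z₁)) ∫ φ₀ e^(−kz) dz = φ₀·(e^(−k·z₁) − e^(−k·z₂)) / (k·(z₂−z₁))
e^(−0.226×1.6) = 0.6966; e^(−0.226×4.2) = 0.3871
⟨φ⟩ = 0.47 × (0.6966 − 0.3871) / (0.226 × 2.6) = 0.47 × 0.5267 = 0.2476

24.8%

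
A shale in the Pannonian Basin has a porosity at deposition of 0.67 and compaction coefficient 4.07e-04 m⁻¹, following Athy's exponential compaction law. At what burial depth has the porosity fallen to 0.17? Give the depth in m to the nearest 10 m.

3370 m

Working in km (1 km = 1000 m; β in km⁻¹ = β in m⁻¹ × 1000):
Invert Athy's law: z = ln(n₀/n) / β
z = ln(0.67/0.17) / 0.407 = ln(3.941) / 0.407 = 1.3715 / 0.407 = 3.370 km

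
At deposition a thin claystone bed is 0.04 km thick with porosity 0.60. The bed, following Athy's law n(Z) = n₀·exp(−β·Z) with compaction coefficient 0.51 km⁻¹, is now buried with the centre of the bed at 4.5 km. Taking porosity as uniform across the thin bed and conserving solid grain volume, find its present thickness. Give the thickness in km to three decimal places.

Porosity at 4.5 km: n = 0.6·exp(−0.51×4.5) = 0.0605
Solid-volume conservation: h(1−n) = h₀(1−n₀) ⇒ h = h₀·(1−n₀)/(1−n)
h = 0.04 × (1 − 0.6)/(1 − 0.0605) = 0.04 × 0.4257 = 0.0170 km

0.017 km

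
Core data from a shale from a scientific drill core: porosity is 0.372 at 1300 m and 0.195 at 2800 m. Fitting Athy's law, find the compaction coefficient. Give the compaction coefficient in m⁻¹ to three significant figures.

0.000431 m⁻¹

Working in km (1 km = 1000 m; c in km⁻¹ = c in m⁻¹ × 1000):
Athy: φ(z) = φ₀ e^(−cz) ⇒ φ₁/φ₂ = e^{c(z₂−z₁)} ⇒ c = ln(φ₁/φ₂)/(z₂−z₁)
c = ln(0.372/0.195) / (2.8 − 1.3) = ln(1.908) / 1.5 = 0.6459 / 1.5 = 0.4306 km⁻¹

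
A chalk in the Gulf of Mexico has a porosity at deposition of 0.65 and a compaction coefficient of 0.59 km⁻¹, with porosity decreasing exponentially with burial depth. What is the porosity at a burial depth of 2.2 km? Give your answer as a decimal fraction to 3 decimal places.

phi = phi₀·exp(−β·z) = 0.65 × exp(−0.59 × 2.2) = 0.65 × exp(−1.298)
  = 0.65 × 0.2731 = 0.1775

0.178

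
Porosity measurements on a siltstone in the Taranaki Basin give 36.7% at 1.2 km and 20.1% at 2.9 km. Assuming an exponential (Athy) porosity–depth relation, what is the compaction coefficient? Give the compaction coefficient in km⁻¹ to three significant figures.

Athy: phi(z) = phi₀ e^(−kz) ⇒ phi₁/phi₂ = e^{k(z₂−z₁)} ⇒ k = ln(phi₁/phi₂)/(z₂−z₁)
k = ln(0.367/0.201) / (2.9 − 1.2) = ln(1.826) / 1.7 = 0.6021 / 1.7 = 0.3542 km⁻¹

0.354 km⁻¹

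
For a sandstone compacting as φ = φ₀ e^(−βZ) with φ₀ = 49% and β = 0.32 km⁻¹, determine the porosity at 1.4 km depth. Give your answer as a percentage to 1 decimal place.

φ = φ₀·exp(−β·Z) = 0.49 × exp(−0.32 × 1.4) = 0.49 × exp(−0.448)
  = 0.49 × 0.6389 = 0.3131

31.3%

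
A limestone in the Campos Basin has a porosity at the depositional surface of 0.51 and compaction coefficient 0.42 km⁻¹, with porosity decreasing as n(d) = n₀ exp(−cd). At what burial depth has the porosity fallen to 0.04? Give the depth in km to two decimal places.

6.06 km

Invert Athy's law: d = ln(n₀/n) / c
d = ln(0.51/0.04) / 0.42 = ln(12.75) / 0.42 = 2.5455 / 0.42 = 6.061 km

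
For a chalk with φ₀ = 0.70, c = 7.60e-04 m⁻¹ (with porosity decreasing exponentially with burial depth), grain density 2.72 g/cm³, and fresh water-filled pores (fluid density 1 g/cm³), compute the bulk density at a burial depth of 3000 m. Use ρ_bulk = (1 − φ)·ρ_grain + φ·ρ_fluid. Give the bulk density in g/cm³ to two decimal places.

Working in km (1 km = 1000 m; c in km⁻¹ = c in m⁻¹ × 1000):
Porosity at depth: φ = 0.7·exp(−0.76×3) = 0.7×0.1023 = 0.0716
Bulk density: ρ_b = (1−φ)ρ_g + φ·ρ_f = 0.9284×2.72 + 0.0716×1
       = 2.525 + 0.072 = 2.597 g/cm³

2.60 g/cm³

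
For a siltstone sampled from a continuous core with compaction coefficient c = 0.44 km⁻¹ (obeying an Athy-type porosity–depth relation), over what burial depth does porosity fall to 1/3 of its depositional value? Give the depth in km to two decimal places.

2.50 km

phi/phi₀ = 1/3 ⇒ exp(−c·d) = 1/3 ⇒ d = ln(3) / c
d = 1.0986 / 0.44 = 2.497 km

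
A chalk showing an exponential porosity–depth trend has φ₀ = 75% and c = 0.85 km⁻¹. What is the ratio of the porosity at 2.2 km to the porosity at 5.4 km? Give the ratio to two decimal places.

φ(Z₁)/φ(Z₂) = e^(−c·Z₁)/e^(−c·Z₂) = e^{c(Z₂−Z₁)}
= exp(0.85 × 3.2) = exp(2.72) = 15.1803

15.18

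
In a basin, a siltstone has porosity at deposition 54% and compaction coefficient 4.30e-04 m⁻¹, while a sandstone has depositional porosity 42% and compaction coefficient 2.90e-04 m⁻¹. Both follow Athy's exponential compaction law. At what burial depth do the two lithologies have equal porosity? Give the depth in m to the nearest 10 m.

1800 m

Working in km (1 km = 1000 m; β in km⁻¹ = β in m⁻¹ × 1000):
Set phi₀ₐ e^(−βₐz) = phi₀ᵦ e^(−βᵦz) ⇒ ln(phi₀ₐ/phi₀ᵦ) = (βₐ − βᵦ)·z
z = ln(0.54/0.42) / (0.43 − 0.29) = 0.2513 / 0.14 = 1.795 km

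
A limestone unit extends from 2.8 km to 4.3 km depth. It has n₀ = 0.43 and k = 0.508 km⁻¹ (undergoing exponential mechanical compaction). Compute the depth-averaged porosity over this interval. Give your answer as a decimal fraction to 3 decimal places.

0.073

⟨n⟩ = (1/(Z₂−Z₁)) ∫ n₀ e^(−kZ) dZ = n₀·(e^(−k·Z₁) − e^(−k·Z₂)) / (k·(Z₂−Z₁))
e^(−0.508×2.8) = 0.2411; e^(−0.508×4.3) = 0.1125
⟨n⟩ = 0.43 × (0.2411 − 0.1125) / (0.508 × 1.5) = 0.43 × 0.1688 = 0.0726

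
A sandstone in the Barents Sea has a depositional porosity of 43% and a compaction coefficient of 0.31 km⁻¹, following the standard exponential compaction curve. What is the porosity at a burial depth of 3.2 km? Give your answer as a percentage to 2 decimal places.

15.95%

n = n₀·exp(−β·d) = 0.43 × exp(−0.31 × 3.2) = 0.43 × exp(−0.992)
  = 0.43 × 0.3708 = 0.1595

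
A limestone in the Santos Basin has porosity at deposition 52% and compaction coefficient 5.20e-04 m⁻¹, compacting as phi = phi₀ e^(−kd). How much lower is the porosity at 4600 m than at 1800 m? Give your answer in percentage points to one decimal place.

Working in km (1 km = 1000 m; k in km⁻¹ = k in m⁻¹ × 1000):
phi(1.8) = 0.52·e^(−0.52×1.8) = 0.2039
phi(4.6) = 0.52·e^(−0.52×4.6) = 0.0476
Δphi = 0.2039 − 0.0476 = 0.1564

15.6 percentage points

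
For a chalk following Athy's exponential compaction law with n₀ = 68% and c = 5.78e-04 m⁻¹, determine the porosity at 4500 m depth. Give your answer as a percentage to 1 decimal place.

Working in km (1 km = 1000 m; c in km⁻¹ = c in m⁻¹ × 1000):
n = n₀·exp(−c·z) = 0.68 × exp(−0.578 × 4.5) = 0.68 × exp(−2.601)
  = 0.68 × 0.0742 = 0.0505

5.0%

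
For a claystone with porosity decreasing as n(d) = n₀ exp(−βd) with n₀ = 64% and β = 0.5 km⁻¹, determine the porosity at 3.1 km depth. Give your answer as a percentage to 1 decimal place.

n = n₀·exp(−β·d) = 0.64 × exp(−0.5 × 3.1) = 0.64 × exp(−1.55)
  = 0.64 × 0.2122 = 0.1358

13.6%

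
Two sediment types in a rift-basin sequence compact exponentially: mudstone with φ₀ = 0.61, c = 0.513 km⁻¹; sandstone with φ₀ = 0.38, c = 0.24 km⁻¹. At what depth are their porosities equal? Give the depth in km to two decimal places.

Set φ₀ₐ e^(−cₐZ) = φ₀ᵦ e^(−cᵦZ) ⇒ ln(φ₀ₐ/φ₀ᵦ) = (cₐ − cᵦ)·Z
Z = ln(0.61/0.38) / (0.513 − 0.24) = 0.4733 / 0.273 = 1.734 km

1.73 km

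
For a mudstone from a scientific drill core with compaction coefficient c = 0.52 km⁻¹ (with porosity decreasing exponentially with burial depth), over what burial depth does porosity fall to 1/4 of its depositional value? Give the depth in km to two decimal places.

2.67 km

phi/phi₀ = 1/4 ⇒ exp(−c·d) = 1/4 ⇒ d = ln(4) / c
d = 1.3863 / 0.52 = 2.666 km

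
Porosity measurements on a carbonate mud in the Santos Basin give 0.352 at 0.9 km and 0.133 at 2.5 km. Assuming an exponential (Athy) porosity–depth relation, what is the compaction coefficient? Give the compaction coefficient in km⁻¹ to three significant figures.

Athy: φ(z) = φ₀ e^(−kz) ⇒ φ₁/φ₂ = e^{k(z₂−z₁)} ⇒ k = ln(φ₁/φ₂)/(z₂−z₁)
k = ln(0.352/0.133) / (2.5 − 0.9) = ln(2.647) / 1.6 = 0.9733 / 1.6 = 0.6083 km⁻¹

0.608 km⁻¹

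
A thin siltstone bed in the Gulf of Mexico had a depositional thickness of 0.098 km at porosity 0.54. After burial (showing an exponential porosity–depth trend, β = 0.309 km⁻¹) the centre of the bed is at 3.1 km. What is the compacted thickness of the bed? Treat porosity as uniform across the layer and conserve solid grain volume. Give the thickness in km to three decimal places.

Porosity at 3.1 km: n = 0.54·exp(−0.309×3.1) = 0.2072
Solid-volume conservation: h(1−n) = h₀(1−n₀) ⇒ h = h₀·(1−n₀)/(1−n)
h = 0.098 × (1 − 0.54)/(1 − 0.2072) = 0.098 × 0.5802 = 0.0569 km

0.057 km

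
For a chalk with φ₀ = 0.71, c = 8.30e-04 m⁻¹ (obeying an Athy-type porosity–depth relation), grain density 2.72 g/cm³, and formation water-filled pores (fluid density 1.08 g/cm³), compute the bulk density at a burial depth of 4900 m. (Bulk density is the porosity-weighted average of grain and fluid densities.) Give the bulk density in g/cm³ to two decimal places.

Working in km (1 km = 1000 m; c in km⁻¹ = c in m⁻¹ × 1000):
Porosity at depth: φ = 0.71·exp(−0.83×4.9) = 0.71×0.0171 = 0.0122
Bulk density: ρ_b = (1−φ)ρ_g + φ·ρ_f = 0.9878×2.72 + 0.0122×1.08
       = 2.687 + 0.013 = 2.700 g/cm³

2.70 g/cm³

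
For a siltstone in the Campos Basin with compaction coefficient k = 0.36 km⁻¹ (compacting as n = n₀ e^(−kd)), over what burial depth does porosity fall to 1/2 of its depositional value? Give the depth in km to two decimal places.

1.93 km

n/n₀ = 1/2 ⇒ exp(−k·d) = 1/2 ⇒ d = ln(2) / k
d = 0.6931 / 0.36 = 1.925 km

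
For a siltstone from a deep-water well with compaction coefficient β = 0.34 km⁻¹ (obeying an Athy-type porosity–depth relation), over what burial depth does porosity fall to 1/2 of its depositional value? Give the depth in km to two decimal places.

n/n₀ = 1/2 ⇒ exp(−β·Z) = 1/2 ⇒ Z = ln(2) / β
Z = 0.6931 / 0.34 = 2.039 km

2.04 km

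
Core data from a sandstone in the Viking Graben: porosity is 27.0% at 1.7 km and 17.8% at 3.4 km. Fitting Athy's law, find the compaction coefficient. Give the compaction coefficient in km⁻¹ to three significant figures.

Athy: phi(Z) = phi₀ e^(−cZ) ⇒ phi₁/phi₂ = e^{c(Z₂−Z₁)} ⇒ c = ln(phi₁/phi₂)/(Z₂−Z₁)
c = ln(0.27/0.178) / (3.4 − 1.7) = ln(1.517) / 1.7 = 0.4166 / 1.7 = 0.2451 km⁻¹

0.245 km⁻¹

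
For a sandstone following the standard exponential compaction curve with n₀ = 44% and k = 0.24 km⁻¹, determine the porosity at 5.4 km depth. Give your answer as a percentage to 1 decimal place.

12.0%

n = n₀·exp(−k·d) = 0.44 × exp(−0.24 × 5.4) = 0.44 × exp(−1.296)
  = 0.44 × 0.2736 = 0.1204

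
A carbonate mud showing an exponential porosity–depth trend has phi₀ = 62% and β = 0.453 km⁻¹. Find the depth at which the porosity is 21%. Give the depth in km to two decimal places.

Invert Athy's law: z = ln(phi₀/phi) / β
z = ln(0.62/0.21) / 0.453 = ln(2.952) / 0.453 = 1.0826 / 0.453 = 2.390 km

2.39 km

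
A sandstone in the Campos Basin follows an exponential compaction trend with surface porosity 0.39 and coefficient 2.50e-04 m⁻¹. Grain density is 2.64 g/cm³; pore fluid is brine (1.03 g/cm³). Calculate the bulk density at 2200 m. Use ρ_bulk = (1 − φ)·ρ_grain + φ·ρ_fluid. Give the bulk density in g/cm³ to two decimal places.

Working in km (1 km = 1000 m; c in km⁻¹ = c in m⁻¹ × 1000):
Porosity at depth: n = 0.39·exp(−0.25×2.2) = 0.39×0.5769 = 0.2250
Bulk density: ρ_b = (1−n)ρ_g + n·ρ_f = 0.7750×2.64 + 0.2250×1.03
       = 2.046 + 0.232 = 2.278 g/cm³

2.28 g/cm³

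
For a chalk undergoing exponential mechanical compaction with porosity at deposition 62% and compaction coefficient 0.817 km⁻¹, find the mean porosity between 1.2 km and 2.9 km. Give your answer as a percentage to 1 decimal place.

12.6%

⟨phi⟩ = (1/(d₂−d₁)) ∫ phi₀ e^(−cd) dd = phi₀·(e^(−c·d₁) − e^(−c·d₂)) / (c·(d₂−d₁))
e^(−0.817×1.2) = 0.3752; e^(−0.817×2.9) = 0.0935
⟨phi⟩ = 0.62 × (0.3752 − 0.0935) / (0.817 × 1.7) = 0.62 × 0.2028 = 0.1257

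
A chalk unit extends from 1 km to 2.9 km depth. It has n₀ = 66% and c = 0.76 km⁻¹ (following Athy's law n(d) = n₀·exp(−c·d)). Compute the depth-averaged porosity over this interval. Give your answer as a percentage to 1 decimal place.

16.3%

⟨n⟩ = (1/(d₂−d₁)) ∫ n₀ e^(−cd) dd = n₀·(e^(−c·d₁) − e^(−c·d₂)) / (c·(d₂−d₁))
e^(−0.76×1) = 0.4677; e^(−0.76×2.9) = 0.1104
⟨n⟩ = 0.66 × (0.4677 − 0.1104) / (0.76 × 1.9) = 0.66 × 0.2474 = 0.1633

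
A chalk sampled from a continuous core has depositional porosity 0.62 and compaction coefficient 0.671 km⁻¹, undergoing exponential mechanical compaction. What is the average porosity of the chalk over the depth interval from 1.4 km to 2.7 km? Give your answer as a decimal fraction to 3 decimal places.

⟨φ⟩ = (1/(d₂−d₁)) ∫ φ₀ e^(−kd) dd = φ₀·(e^(−k·d₁) − e^(−k·d₂)) / (k·(d₂−d₁))
e^(−0.671×1.4) = 0.3909; e^(−0.671×2.7) = 0.1634
⟨φ⟩ = 0.62 × (0.3909 − 0.1634) / (0.671 × 1.3) = 0.62 × 0.2608 = 0.1617

0.162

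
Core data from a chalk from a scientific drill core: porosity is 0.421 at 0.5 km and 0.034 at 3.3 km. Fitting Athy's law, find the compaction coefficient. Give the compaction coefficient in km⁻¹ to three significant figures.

Athy: phi(d) = phi₀ e^(−βd) ⇒ phi₁/phi₂ = e^{β(d₂−d₁)} ⇒ β = ln(phi₁/phi₂)/(d₂−d₁)
β = ln(0.421/0.034) / (3.3 − 0.5) = ln(12.38) / 2.8 = 2.5163 / 2.8 = 0.8987 km⁻¹

0.899 km⁻¹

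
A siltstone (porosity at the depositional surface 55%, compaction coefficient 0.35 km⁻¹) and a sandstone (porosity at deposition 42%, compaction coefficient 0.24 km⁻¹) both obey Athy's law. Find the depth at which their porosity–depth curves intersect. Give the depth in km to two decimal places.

Set φ₀ₐ e^(−βₐd) = φ₀ᵦ e^(−βᵦd) ⇒ ln(φ₀ₐ/φ₀ᵦ) = (βₐ − βᵦ)·d
d = ln(0.55/0.42) / (0.35 − 0.24) = 0.2697 / 0.11 = 2.451 km

2.45 km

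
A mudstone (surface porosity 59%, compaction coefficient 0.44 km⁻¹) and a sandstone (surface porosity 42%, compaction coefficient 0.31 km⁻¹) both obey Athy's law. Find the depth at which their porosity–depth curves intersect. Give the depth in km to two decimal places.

2.61 km

Set n₀ₐ e^(−cₐZ) = n₀ᵦ e^(−cᵦZ) ⇒ ln(n₀ₐ/n₀ᵦ) = (cₐ − cᵦ)·Z
Z = ln(0.59/0.42) / (0.44 − 0.31) = 0.3399 / 0.13 = 2.614 km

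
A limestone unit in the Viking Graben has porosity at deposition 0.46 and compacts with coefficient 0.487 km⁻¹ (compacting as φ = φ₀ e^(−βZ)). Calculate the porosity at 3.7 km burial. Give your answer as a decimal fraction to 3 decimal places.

φ = φ₀·exp(−β·Z) = 0.46 × exp(−0.487 × 3.7) = 0.46 × exp(−1.802)
  = 0.46 × 0.1650 = 0.0759

0.076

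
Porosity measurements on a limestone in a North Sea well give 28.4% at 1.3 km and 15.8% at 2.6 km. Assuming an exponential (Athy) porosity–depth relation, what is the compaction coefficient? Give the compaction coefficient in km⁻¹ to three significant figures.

Athy: phi(d) = phi₀ e^(−kd) ⇒ phi₁/phi₂ = e^{k(d₂−d₁)} ⇒ k = ln(phi₁/phi₂)/(d₂−d₁)
k = ln(0.284/0.158) / (2.6 − 1.3) = ln(1.797) / 1.3 = 0.5864 / 1.3 = 0.4511 km⁻¹

0.451 km⁻¹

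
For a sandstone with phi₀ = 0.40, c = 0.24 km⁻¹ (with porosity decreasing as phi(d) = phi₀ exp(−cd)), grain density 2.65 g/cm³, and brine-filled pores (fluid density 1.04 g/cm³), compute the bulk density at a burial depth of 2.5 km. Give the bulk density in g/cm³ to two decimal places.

2.30 g/cm³

Porosity at depth: phi = 0.4·exp(−0.24×2.5) = 0.4×0.5488 = 0.2195
Bulk density: ρ_b = (1−phi)ρ_g + phi·ρ_f = 0.7805×2.65 + 0.2195×1.04
       = 2.068 + 0.228 = 2.297 g/cm³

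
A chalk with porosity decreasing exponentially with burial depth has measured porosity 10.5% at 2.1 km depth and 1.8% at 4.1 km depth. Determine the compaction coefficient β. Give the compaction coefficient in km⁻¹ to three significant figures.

Athy: n(z) = n₀ e^(−βz) ⇒ n₁/n₂ = e^{β(z₂−z₁)} ⇒ β = ln(n₁/n₂)/(z₂−z₁)
β = ln(0.105/0.018) / (4.1 − 2.1) = ln(5.833) / 2 = 1.7636 / 2 = 0.8818 km⁻¹

0.882 km⁻¹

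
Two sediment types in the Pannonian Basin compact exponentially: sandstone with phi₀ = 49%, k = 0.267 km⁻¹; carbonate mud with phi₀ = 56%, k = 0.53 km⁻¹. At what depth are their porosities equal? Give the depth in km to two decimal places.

0.51 km

Set phi₀ₐ e^(−kₐd) = phi₀ᵦ e^(−kᵦd) ⇒ ln(phi₀ₐ/phi₀ᵦ) = (kₐ − kᵦ)·d
d = ln(0.49/0.56) / (0.267 − 0.53) = -0.1335 / -0.263 = 0.508 km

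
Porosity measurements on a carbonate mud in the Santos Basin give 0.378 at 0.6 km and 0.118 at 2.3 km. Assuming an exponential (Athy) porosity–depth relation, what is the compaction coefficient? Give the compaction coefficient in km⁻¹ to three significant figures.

Athy: phi(z) = phi₀ e^(−cz) ⇒ phi₁/phi₂ = e^{c(z₂−z₁)} ⇒ c = ln(phi₁/phi₂)/(z₂−z₁)
c = ln(0.378/0.118) / (2.3 − 0.6) = ln(3.203) / 1.7 = 1.1642 / 1.7 = 0.6848 km⁻¹

0.685 km⁻¹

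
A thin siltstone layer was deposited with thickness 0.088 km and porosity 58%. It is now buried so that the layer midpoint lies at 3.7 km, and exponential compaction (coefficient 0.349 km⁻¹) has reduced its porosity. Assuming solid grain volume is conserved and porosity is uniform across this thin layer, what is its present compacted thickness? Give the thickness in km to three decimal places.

Porosity at 3.7 km: phi = 0.58·exp(−0.349×3.7) = 0.1594
Solid-volume conservation: h(1−phi) = h₀(1−phi₀) ⇒ h = h₀·(1−phi₀)/(1−phi)
h = 0.088 × (1 − 0.58)/(1 − 0.1594) = 0.088 × 0.4997 = 0.0440 km

0.044 km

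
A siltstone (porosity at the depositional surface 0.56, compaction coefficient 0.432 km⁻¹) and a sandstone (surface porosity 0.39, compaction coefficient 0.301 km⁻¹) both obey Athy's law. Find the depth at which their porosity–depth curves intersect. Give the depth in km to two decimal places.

2.76 km

Set φ₀ₐ e^(−kₐz) = φ₀ᵦ e^(−kᵦz) ⇒ ln(φ₀ₐ/φ₀ᵦ) = (kₐ − kᵦ)·z
z = ln(0.56/0.39) / (0.432 − 0.301) = 0.3618 / 0.131 = 2.762 km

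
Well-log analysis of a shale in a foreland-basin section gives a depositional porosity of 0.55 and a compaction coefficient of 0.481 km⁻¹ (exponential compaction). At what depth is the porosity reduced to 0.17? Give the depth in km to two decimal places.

2.44 km

Invert Athy's law: Z = ln(φ₀/φ) / k
Z = ln(0.55/0.17) / 0.481 = ln(3.235) / 0.481 = 1.1741 / 0.481 = 2.441 km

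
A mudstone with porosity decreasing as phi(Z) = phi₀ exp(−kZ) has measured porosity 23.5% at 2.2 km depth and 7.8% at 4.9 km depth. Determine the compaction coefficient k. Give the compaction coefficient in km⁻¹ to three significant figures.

0.408 km⁻¹

Athy: phi(Z) = phi₀ e^(−kZ) ⇒ phi₁/phi₂ = e^{k(Z₂−Z₁)} ⇒ k = ln(phi₁/phi₂)/(Z₂−Z₁)
k = ln(0.235/0.078) / (4.9 − 2.2) = ln(3.013) / 2.7 = 1.1029 / 2.7 = 0.4085 km⁻¹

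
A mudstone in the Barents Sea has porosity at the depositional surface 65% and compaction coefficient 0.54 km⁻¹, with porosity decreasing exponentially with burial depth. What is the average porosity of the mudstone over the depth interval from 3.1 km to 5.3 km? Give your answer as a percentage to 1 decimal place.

7.1%

⟨φ⟩ = (1/(Z₂−Z₁)) ∫ φ₀ e^(−βZ) dZ = φ₀·(e^(−β·Z₁) − e^(−β·Z₂)) / (β·(Z₂−Z₁))
e^(−0.54×3.1) = 0.1875; e^(−0.54×5.3) = 0.0572
⟨φ⟩ = 0.65 × (0.1875 − 0.0572) / (0.54 × 2.2) = 0.65 × 0.1097 = 0.0713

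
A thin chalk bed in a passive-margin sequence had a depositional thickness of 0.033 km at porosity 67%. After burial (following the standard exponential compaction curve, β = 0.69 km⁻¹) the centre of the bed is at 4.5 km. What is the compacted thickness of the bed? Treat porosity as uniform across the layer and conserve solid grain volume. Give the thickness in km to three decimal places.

0.011 km

Porosity at 4.5 km: phi = 0.67·exp(−0.69×4.5) = 0.0300
Solid-volume conservation: h(1−phi) = h₀(1−phi₀) ⇒ h = h₀·(1−phi₀)/(1−phi)
h = 0.033 × (1 − 0.67)/(1 − 0.0300) = 0.033 × 0.3402 = 0.0112 km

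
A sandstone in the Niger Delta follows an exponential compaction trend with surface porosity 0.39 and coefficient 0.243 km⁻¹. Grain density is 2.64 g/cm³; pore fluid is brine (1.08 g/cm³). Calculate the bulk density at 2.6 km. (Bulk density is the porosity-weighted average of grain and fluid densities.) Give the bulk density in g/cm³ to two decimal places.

Porosity at depth: φ = 0.39·exp(−0.243×2.6) = 0.39×0.5316 = 0.2073
Bulk density: ρ_b = (1−φ)ρ_g + φ·ρ_f = 0.7927×2.64 + 0.2073×1.08
       = 2.093 + 0.224 = 2.317 g/cm³

2.32 g/cm³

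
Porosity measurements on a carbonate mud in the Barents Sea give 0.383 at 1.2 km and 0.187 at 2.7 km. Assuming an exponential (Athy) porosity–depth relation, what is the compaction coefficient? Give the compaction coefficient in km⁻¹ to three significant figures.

Athy: phi(Z) = phi₀ e^(−βZ) ⇒ phi₁/phi₂ = e^{β(Z₂−Z₁)} ⇒ β = ln(phi₁/phi₂)/(Z₂−Z₁)
β = ln(0.383/0.187) / (2.7 − 1.2) = ln(2.048) / 1.5 = 0.7169 / 1.5 = 0.478 km⁻¹

0.478 km⁻¹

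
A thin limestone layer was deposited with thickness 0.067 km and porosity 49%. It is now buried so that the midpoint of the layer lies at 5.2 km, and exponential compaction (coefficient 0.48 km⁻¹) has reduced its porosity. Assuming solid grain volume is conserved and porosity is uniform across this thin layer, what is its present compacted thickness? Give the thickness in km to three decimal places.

0.036 km

Porosity at 5.2 km: φ = 0.49·exp(−0.48×5.2) = 0.0404
Solid-volume conservation: h(1−φ) = h₀(1−φ₀) ⇒ h = h₀·(1−φ₀)/(1−φ)
h = 0.067 × (1 − 0.49)/(1 − 0.0404) = 0.067 × 0.5315 = 0.0356 km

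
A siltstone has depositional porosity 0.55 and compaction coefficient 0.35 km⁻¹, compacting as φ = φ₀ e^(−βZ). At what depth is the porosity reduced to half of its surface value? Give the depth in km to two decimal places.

φ/φ₀ = 1/2 ⇒ exp(−β·Z) = 1/2 ⇒ Z = ln(2) / β
Z = 0.6931 / 0.35 = 1.980 km

1.98 km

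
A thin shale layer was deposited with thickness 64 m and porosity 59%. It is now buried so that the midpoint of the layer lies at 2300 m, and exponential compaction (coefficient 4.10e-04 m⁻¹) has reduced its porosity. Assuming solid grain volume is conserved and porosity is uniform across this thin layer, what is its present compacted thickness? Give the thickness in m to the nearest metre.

34 m

Working in km (1 km = 1000 m; β in km⁻¹ = β in m⁻¹ × 1000):
Porosity at 2.3 km: n = 0.59·exp(−0.41×2.3) = 0.2298
Solid-volume conservation: h(1−n) = h₀(1−n₀) ⇒ h = h₀·(1−n₀)/(1−n)
h = 0.064 × (1 − 0.59)/(1 − 0.2298) = 0.064 × 0.5323 = 0.0341 km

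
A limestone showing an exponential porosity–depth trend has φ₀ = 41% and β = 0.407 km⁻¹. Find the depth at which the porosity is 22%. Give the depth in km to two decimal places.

1.53 km

Invert Athy's law: Z = ln(φ₀/φ) / β
Z = ln(0.41/0.22) / 0.407 = ln(1.864) / 0.407 = 0.6225 / 0.407 = 1.530 km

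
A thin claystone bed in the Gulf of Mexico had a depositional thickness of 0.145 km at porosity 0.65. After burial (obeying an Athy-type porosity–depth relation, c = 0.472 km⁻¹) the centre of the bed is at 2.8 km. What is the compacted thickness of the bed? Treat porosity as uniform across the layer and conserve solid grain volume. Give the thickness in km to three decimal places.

0.061 km

Porosity at 2.8 km: phi = 0.65·exp(−0.472×2.8) = 0.1734
Solid-volume conservation: h(1−phi) = h₀(1−phi₀) ⇒ h = h₀·(1−phi₀)/(1−phi)
h = 0.145 × (1 − 0.65)/(1 − 0.1734) = 0.145 × 0.4234 = 0.0614 km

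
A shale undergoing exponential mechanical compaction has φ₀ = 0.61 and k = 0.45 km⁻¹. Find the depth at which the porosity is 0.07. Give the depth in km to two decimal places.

Invert Athy's law: Z = ln(φ₀/φ) / k
Z = ln(0.61/0.07) / 0.45 = ln(8.714) / 0.45 = 2.1650 / 0.45 = 4.811 km

4.81 km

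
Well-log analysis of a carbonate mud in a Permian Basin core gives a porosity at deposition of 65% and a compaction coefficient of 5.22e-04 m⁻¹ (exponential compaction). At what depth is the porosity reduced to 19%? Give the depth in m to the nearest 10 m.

Working in km (1 km = 1000 m; c in km⁻¹ = c in m⁻¹ × 1000):
Invert Athy's law: Z = ln(phi₀/phi) / c
Z = ln(0.65/0.19) / 0.522 = ln(3.421) / 0.522 = 1.2299 / 0.522 = 2.356 km

2360 m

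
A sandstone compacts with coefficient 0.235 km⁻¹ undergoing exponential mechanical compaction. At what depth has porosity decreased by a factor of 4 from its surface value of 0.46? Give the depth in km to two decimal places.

phi/phi₀ = 1/4 ⇒ exp(−c·z) = 1/4 ⇒ z = ln(4) / c
z = 1.3863 / 0.235 = 5.899 km

5.90 km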